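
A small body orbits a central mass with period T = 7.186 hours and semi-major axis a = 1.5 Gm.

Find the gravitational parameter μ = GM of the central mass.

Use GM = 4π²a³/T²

Convert to SI: T = 7.186 hours = 25869.6 s; a = 1.5 Gm = 1.5e+09 m.
GM = 4π² · a³ / T².
GM = 4π² · (1.5e+09)³ / (25869.6)² m³/s² ≈ 1.991e+20 m³/s² = 1.991 × 10^20 m³/s².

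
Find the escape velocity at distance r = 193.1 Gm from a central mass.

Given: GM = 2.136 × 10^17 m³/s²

Convert to SI: r = 193.1 Gm = 1.931e+11 m.
Escape velocity comes from setting total energy to zero: ½v² − GM/r = 0 ⇒ v_esc = √(2GM / r).
v_esc = √(2 · 2.136e+17 / 1.931e+11) m/s ≈ 1487 m/s = 1.487 km/s.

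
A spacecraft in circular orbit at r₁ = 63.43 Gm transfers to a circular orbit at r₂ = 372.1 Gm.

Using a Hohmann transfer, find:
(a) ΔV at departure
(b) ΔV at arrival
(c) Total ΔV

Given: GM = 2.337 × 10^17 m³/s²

Convert to SI: r₁ = 63.43 Gm = 6.343e+10 m; r₂ = 372.1 Gm = 3.721e+11 m.
Transfer semi-major axis: a_t = (r₁ + r₂)/2 = (6.343e+10 + 3.721e+11)/2 = 2.17765e+11 m.
Circular speeds: v₁ = √(GM/r₁) = 1919.47 m/s, v₂ = √(GM/r₂) = 792.5 m/s.
Transfer speeds (vis-viva v² = GM(2/r − 1/a_t)): v₁ᵗ = 2509.1 m/s, v₂ᵗ = 427.713 m/s.
(a) ΔV₁ = |v₁ᵗ − v₁| ≈ 589.6 m/s = 589.6 m/s.
(b) ΔV₂ = |v₂ − v₂ᵗ| ≈ 364.8 m/s = 364.8 m/s.
(c) ΔV_total = ΔV₁ + ΔV₂ ≈ 954.4 m/s = 954.4 m/s.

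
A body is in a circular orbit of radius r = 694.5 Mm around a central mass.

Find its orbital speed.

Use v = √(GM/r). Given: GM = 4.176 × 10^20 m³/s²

Convert to SI: r = 694.5 Mm = 6.945e+08 m.
For a circular orbit, gravity supplies the centripetal force, so v = √(GM / r).
v = √(4.176e+20 / 6.945e+08) m/s ≈ 7.754e+05 m/s = 775.4 km/s.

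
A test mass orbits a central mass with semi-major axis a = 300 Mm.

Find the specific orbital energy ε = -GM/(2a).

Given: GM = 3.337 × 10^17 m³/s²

Convert to SI: a = 300 Mm = 3e+08 m.
ε = −GM / (2a).
ε = −3.337e+17 / (2 · 3e+08) J/kg ≈ -5.562e+08 J/kg = -556.2 MJ/kg.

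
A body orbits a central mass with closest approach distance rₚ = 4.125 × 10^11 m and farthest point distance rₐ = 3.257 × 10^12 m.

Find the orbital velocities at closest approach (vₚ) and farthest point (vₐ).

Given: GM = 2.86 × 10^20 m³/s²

Use the vis-viva equation v² = GM(2/r − 1/a) with a = (rₚ + rₐ)/2 = (4.125e+11 + 3.257e+12)/2 = 1.83475e+12 m.
vₚ = √(GM · (2/rₚ − 1/a)) = √(2.86e+20 · (2/4.125e+11 − 1/1.83475e+12)) m/s ≈ 3.508e+04 m/s = 35.08 km/s.
vₐ = √(GM · (2/rₐ − 1/a)) = √(2.86e+20 · (2/3.257e+12 − 1/1.83475e+12)) m/s ≈ 4443 m/s = 4.443 km/s.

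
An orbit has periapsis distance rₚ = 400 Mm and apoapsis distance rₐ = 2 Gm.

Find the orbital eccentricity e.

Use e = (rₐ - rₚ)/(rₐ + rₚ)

Convert to SI: rₚ = 400 Mm = 4e+08 m; rₐ = 2 Gm = 2e+09 m.
e = (rₐ − rₚ) / (rₐ + rₚ).
e = (2e+09 − 4e+08) / (2e+09 + 4e+08) = 1.6e+09 / 2.4e+09 ≈ 0.6667.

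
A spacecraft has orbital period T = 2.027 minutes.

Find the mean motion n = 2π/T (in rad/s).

Convert to SI: T = 2.027 minutes = 121.62 s.
n = 2π / T.
n = 2π / 121.62 s ≈ 0.05166 rad/s.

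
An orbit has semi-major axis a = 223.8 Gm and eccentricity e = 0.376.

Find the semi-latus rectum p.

Convert to SI: a = 223.8 Gm = 2.238e+11 m.
p = a (1 − e²).
p = 2.238e+11 · (1 − (0.376)²) = 2.238e+11 · 0.858624 ≈ 1.922e+11 m = 192.2 Gm.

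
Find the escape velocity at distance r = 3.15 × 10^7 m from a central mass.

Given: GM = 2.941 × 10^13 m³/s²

Escape velocity comes from setting total energy to zero: ½v² − GM/r = 0 ⇒ v_esc = √(2GM / r).
v_esc = √(2 · 2.941e+13 / 3.15e+07) m/s ≈ 1366 m/s = 1.366 km/s.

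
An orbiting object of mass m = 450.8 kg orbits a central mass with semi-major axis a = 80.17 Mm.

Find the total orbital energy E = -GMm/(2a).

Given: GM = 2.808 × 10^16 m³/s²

Convert to SI: a = 80.17 Mm = 8.017e+07 m.
E = −GMm / (2a).
E = −2.808e+16 · 450.8 / (2 · 8.017e+07) J ≈ -7.895e+10 J = -78.95 GJ.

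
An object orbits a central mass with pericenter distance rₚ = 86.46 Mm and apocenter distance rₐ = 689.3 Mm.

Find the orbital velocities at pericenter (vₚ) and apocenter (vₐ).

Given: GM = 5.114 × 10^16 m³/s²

Convert to SI: rₚ = 86.46 Mm = 8.646e+07 m; rₐ = 689.3 Mm = 6.893e+08 m.
Use the vis-viva equation v² = GM(2/r − 1/a) with a = (rₚ + rₐ)/2 = (8.646e+07 + 6.893e+08)/2 = 3.8788e+08 m.
vₚ = √(GM · (2/rₚ − 1/a)) = √(5.114e+16 · (2/8.646e+07 − 1/3.8788e+08)) m/s ≈ 3.242e+04 m/s = 32.42 km/s.
vₐ = √(GM · (2/rₐ − 1/a)) = √(5.114e+16 · (2/6.893e+08 − 1/3.8788e+08)) m/s ≈ 4067 m/s = 4.067 km/s.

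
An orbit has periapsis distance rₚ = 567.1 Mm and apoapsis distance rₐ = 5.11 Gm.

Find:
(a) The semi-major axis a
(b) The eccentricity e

Convert to SI: rₚ = 567.1 Mm = 5.671e+08 m; rₐ = 5.11 Gm = 5.11e+09 m.
(a) a = (rₚ + rₐ) / 2 = (5.671e+08 + 5.11e+09) / 2 ≈ 2.839e+09 m = 2.839 Gm.
(b) e = (rₐ − rₚ) / (rₐ + rₚ) = (5.11e+09 − 5.671e+08) / (5.11e+09 + 5.671e+08) ≈ 0.8002.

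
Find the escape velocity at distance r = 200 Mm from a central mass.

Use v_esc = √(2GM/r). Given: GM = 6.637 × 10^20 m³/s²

Convert to SI: r = 200 Mm = 2e+08 m.
Escape velocity comes from setting total energy to zero: ½v² − GM/r = 0 ⇒ v_esc = √(2GM / r).
v_esc = √(2 · 6.637e+20 / 2e+08) m/s ≈ 2.576e+06 m/s = 2576 km/s.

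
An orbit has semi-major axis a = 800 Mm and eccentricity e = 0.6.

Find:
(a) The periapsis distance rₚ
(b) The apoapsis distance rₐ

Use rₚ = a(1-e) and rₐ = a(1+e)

Convert to SI: a = 800 Mm = 8e+08 m.
(a) rₚ = a(1 − e) = 8e+08 · (1 − 0.6) = 8e+08 · 0.4 ≈ 3.2e+08 m = 320 Mm.
(b) rₐ = a(1 + e) = 8e+08 · (1 + 0.6) = 8e+08 · 1.6 ≈ 1.28e+09 m = 1.28 Gm.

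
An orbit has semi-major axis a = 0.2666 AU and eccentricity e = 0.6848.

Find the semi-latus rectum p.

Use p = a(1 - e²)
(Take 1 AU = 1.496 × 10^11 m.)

Convert to SI: a = 0.2666 AU = 3.98834e+10 m.
p = a (1 − e²).
p = 3.98834e+10 · (1 − (0.6848)²) = 3.98834e+10 · 0.531049 ≈ 2.118e+10 m = 0.1416 AU.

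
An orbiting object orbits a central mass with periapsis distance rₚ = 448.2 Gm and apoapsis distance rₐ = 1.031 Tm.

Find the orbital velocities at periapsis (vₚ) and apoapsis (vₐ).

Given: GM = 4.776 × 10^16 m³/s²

Convert to SI: rₚ = 448.2 Gm = 4.482e+11 m; rₐ = 1.031 Tm = 1.031e+12 m.
Use the vis-viva equation v² = GM(2/r − 1/a) with a = (rₚ + rₐ)/2 = (4.482e+11 + 1.031e+12)/2 = 7.396e+11 m.
vₚ = √(GM · (2/rₚ − 1/a)) = √(4.776e+16 · (2/4.482e+11 − 1/7.396e+11)) m/s ≈ 385.4 m/s = 385.4 m/s.
vₐ = √(GM · (2/rₐ − 1/a)) = √(4.776e+16 · (2/1.031e+12 − 1/7.396e+11)) m/s ≈ 167.5 m/s = 167.5 m/s.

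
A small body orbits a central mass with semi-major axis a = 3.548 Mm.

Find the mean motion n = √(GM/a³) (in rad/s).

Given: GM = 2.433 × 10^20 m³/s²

Convert to SI: a = 3.548 Mm = 3.548e+06 m.
n = √(GM / a³).
n = √(2.433e+20 / (3.548e+06)³) rad/s ≈ 2.334 rad/s.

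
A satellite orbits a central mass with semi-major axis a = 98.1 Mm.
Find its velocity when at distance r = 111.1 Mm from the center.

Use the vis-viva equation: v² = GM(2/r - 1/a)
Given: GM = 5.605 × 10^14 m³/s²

Convert to SI: a = 98.1 Mm = 9.81e+07 m; r = 111.1 Mm = 1.111e+08 m.
Vis-viva: v = √(GM · (2/r − 1/a)).
2/r − 1/a = 2/1.111e+08 − 1/9.81e+07 = 7.80812e-09 m⁻¹.
v = √(5.605e+14 · 7.80812e-09) m/s ≈ 2092 m/s = 2.092 km/s.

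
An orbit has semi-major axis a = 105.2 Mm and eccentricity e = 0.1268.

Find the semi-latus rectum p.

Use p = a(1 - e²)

Convert to SI: a = 105.2 Mm = 1.052e+08 m.
p = a (1 − e²).
p = 1.052e+08 · (1 − (0.1268)²) = 1.052e+08 · 0.983922 ≈ 1.035e+08 m = 103.5 Mm.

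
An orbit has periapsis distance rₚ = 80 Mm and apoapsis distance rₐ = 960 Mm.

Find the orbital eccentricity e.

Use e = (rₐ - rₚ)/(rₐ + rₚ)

Convert to SI: rₚ = 80 Mm = 8e+07 m; rₐ = 960 Mm = 9.6e+08 m.
e = (rₐ − rₚ) / (rₐ + rₚ).
e = (9.6e+08 − 8e+07) / (9.6e+08 + 8e+07) = 8.8e+08 / 1.04e+09 ≈ 0.8462.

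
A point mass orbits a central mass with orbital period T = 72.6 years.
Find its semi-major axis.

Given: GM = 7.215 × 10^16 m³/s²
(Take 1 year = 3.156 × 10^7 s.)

Convert to SI: T = 72.6 years = 2.29126e+09 s.
Invert Kepler's third law: a = (GM · T² / (4π²))^(1/3).
Substituting T = 2.29126e+09 s and GM = 7.215e+16 m³/s²:
a = (7.215e+16 · (2.29126e+09)² / (4π²))^(1/3) m
a ≈ 2.125e+11 m = 2.125 × 10^11 m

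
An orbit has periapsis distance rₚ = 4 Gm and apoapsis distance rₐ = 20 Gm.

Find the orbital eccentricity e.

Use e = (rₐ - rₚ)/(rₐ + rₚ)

Convert to SI: rₚ = 4 Gm = 4e+09 m; rₐ = 20 Gm = 2e+10 m.
e = (rₐ − rₚ) / (rₐ + rₚ).
e = (2e+10 − 4e+09) / (2e+10 + 4e+09) = 1.6e+10 / 2.4e+10 ≈ 0.6667.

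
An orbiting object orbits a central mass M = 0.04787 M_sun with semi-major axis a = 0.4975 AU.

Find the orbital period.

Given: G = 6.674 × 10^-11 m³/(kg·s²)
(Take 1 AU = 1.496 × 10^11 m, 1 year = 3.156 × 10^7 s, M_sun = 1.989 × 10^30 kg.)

Convert to SI: a = 0.4975 AU = 7.4426e+10 m; M = 0.04787 M_sun = 9.52134e+28 kg.
GM = G · M = 6.674e-11 · 9.52134e+28 = 6.35454e+18 m³/s².
Kepler's third law: T = 2π √(a³ / GM).
Substituting a = 7.4426e+10 m and GM = 6.35454e+18 m³/s²:
T = 2π √((7.4426e+10)³ / 6.35454e+18) s
T ≈ 5.061e+07 s = 1.604 years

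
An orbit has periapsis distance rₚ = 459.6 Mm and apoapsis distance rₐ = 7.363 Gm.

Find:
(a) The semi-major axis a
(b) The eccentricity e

Convert to SI: rₚ = 459.6 Mm = 4.596e+08 m; rₐ = 7.363 Gm = 7.363e+09 m.
(a) a = (rₚ + rₐ) / 2 = (4.596e+08 + 7.363e+09) / 2 ≈ 3.911e+09 m = 3.911 Gm.
(b) e = (rₐ − rₚ) / (rₐ + rₚ) = (7.363e+09 − 4.596e+08) / (7.363e+09 + 4.596e+08) ≈ 0.8825.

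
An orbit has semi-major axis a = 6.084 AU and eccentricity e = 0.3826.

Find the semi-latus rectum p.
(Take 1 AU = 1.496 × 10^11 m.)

Convert to SI: a = 6.084 AU = 9.10166e+11 m.
p = a (1 − e²).
p = 9.10166e+11 · (1 − (0.3826)²) = 9.10166e+11 · 0.853617 ≈ 7.769e+11 m = 5.193 AU.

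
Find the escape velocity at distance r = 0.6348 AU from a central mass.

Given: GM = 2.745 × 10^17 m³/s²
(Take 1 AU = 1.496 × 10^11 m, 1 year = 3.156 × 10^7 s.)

Convert to SI: r = 0.6348 AU = 9.49661e+10 m.
Escape velocity comes from setting total energy to zero: ½v² − GM/r = 0 ⇒ v_esc = √(2GM / r).
v_esc = √(2 · 2.745e+17 / 9.49661e+10) m/s ≈ 2404 m/s = 0.5072 AU/year.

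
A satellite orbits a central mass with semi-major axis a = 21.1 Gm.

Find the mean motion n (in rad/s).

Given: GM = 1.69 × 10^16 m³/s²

Convert to SI: a = 21.1 Gm = 2.11e+10 m.
n = √(GM / a³).
n = √(1.69e+16 / (2.11e+10)³) rad/s ≈ 4.242e-08 rad/s.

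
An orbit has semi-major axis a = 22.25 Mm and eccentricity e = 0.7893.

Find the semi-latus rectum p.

Convert to SI: a = 22.25 Mm = 2.225e+07 m.
p = a (1 − e²).
p = 2.225e+07 · (1 − (0.7893)²) = 2.225e+07 · 0.377006 ≈ 8.388e+06 m = 8.388 Mm.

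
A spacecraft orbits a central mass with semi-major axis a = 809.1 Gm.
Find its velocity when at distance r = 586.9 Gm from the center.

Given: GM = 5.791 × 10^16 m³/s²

Convert to SI: a = 809.1 Gm = 8.091e+11 m; r = 586.9 Gm = 5.869e+11 m.
Vis-viva: v = √(GM · (2/r − 1/a)).
2/r − 1/a = 2/5.869e+11 − 1/8.091e+11 = 2.17179e-12 m⁻¹.
v = √(5.791e+16 · 2.17179e-12) m/s ≈ 354.6 m/s = 354.6 m/s.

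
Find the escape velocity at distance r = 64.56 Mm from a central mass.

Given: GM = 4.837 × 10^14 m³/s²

Convert to SI: r = 64.56 Mm = 6.456e+07 m.
Escape velocity comes from setting total energy to zero: ½v² − GM/r = 0 ⇒ v_esc = √(2GM / r).
v_esc = √(2 · 4.837e+14 / 6.456e+07) m/s ≈ 3871 m/s = 3.871 km/s.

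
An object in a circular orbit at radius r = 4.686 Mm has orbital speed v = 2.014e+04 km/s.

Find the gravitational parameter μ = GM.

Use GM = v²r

Convert to SI: r = 4.686 Mm = 4.686e+06 m; v = 2.014e+04 km/s = 2.014e+07 m/s.
For a circular orbit v² = GM/r, so GM = v² · r.
GM = (2.014e+07)² · 4.686e+06 m³/s² ≈ 1.901e+21 m³/s² = 1.901 × 10^21 m³/s².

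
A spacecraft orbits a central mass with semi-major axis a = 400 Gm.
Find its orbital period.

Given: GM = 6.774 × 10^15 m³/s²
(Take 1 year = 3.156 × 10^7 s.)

Convert to SI: a = 400 Gm = 4e+11 m.
Kepler's third law: T = 2π √(a³ / GM).
Substituting a = 4e+11 m and GM = 6.774e+15 m³/s²:
T = 2π √((4e+11)³ / 6.774e+15) s
T ≈ 1.931e+10 s = 611.9 years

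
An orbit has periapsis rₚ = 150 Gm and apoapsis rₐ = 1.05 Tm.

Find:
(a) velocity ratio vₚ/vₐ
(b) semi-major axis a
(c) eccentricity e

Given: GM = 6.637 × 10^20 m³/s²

Convert to SI: rₚ = 150 Gm = 1.5e+11 m; rₐ = 1.05 Tm = 1.05e+12 m.
(a) Conservation of angular momentum (rₚvₚ = rₐvₐ) gives vₚ/vₐ = rₐ/rₚ = 1.05e+12/1.5e+11 ≈ 7
(b) a = (rₚ + rₐ)/2 = (1.5e+11 + 1.05e+12)/2 ≈ 6e+11 m
(c) e = (rₐ − rₚ)/(rₐ + rₚ) = (1.05e+12 − 1.5e+11)/(1.05e+12 + 1.5e+11) ≈ 0.75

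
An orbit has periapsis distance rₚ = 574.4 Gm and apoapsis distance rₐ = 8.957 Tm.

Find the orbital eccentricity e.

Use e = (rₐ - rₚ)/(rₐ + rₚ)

Convert to SI: rₚ = 574.4 Gm = 5.744e+11 m; rₐ = 8.957 Tm = 8.957e+12 m.
e = (rₐ − rₚ) / (rₐ + rₚ).
e = (8.957e+12 − 5.744e+11) / (8.957e+12 + 5.744e+11) = 8.3826e+12 / 9.5314e+12 ≈ 0.8795.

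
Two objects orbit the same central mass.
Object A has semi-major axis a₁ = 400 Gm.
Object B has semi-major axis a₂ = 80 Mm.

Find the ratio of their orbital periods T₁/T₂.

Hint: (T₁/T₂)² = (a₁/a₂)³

Convert to SI: a₁ = 400 Gm = 4e+11 m; a₂ = 80 Mm = 8e+07 m.
From Kepler's third law, (T₁/T₂)² = (a₁/a₂)³, so T₁/T₂ = (a₁/a₂)^(3/2).
a₁/a₂ = 4e+11 / 8e+07 = 5000.
T₁/T₂ = (5000)^(3/2) ≈ 3.536e+05.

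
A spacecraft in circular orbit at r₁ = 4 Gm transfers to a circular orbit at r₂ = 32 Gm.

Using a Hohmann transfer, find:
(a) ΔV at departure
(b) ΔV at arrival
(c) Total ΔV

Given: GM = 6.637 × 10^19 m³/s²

Convert to SI: r₁ = 4 Gm = 4e+09 m; r₂ = 32 Gm = 3.2e+10 m.
Transfer semi-major axis: a_t = (r₁ + r₂)/2 = (4e+09 + 3.2e+10)/2 = 1.8e+10 m.
Circular speeds: v₁ = √(GM/r₁) = 128812 m/s, v₂ = √(GM/r₂) = 45541.9 m/s.
Transfer speeds (vis-viva v² = GM(2/r − 1/a_t)): v₁ᵗ = 171749 m/s, v₂ᵗ = 21468.6 m/s.
(a) ΔV₁ = |v₁ᵗ − v₁| ≈ 4.294e+04 m/s = 42.94 km/s.
(b) ΔV₂ = |v₂ − v₂ᵗ| ≈ 2.407e+04 m/s = 24.07 km/s.
(c) ΔV_total = ΔV₁ + ΔV₂ ≈ 6.701e+04 m/s = 67.01 km/s.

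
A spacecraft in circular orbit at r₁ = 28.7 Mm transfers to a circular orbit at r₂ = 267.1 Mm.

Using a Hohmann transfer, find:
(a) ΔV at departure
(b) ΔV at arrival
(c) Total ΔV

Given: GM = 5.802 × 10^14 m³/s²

Convert to SI: r₁ = 28.7 Mm = 2.87e+07 m; r₂ = 267.1 Mm = 2.671e+08 m.
Transfer semi-major axis: a_t = (r₁ + r₂)/2 = (2.87e+07 + 2.671e+08)/2 = 1.479e+08 m.
Circular speeds: v₁ = √(GM/r₁) = 4496.22 m/s, v₂ = √(GM/r₂) = 1473.85 m/s.
Transfer speeds (vis-viva v² = GM(2/r − 1/a_t)): v₁ᵗ = 6042.28 m/s, v₂ᵗ = 649.245 m/s.
(a) ΔV₁ = |v₁ᵗ − v₁| ≈ 1546 m/s = 1.546 km/s.
(b) ΔV₂ = |v₂ − v₂ᵗ| ≈ 824.6 m/s = 824.6 m/s.
(c) ΔV_total = ΔV₁ + ΔV₂ ≈ 2371 m/s = 2.371 km/s.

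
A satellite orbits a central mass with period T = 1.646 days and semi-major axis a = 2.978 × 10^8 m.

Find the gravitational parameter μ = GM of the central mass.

Convert to SI: T = 1.646 days = 142214 s.
GM = 4π² · a³ / T².
GM = 4π² · (2.978e+08)³ / (142214)² m³/s² ≈ 5.155e+16 m³/s² = 5.155 × 10^16 m³/s².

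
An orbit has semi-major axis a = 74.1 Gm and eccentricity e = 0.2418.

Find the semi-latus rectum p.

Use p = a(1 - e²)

Convert to SI: a = 74.1 Gm = 7.41e+10 m.
p = a (1 − e²).
p = 7.41e+10 · (1 − (0.2418)²) = 7.41e+10 · 0.941533 ≈ 6.977e+10 m = 69.77 Gm.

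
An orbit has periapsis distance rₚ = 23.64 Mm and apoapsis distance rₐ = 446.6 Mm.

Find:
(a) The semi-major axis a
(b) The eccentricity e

Convert to SI: rₚ = 23.64 Mm = 2.364e+07 m; rₐ = 446.6 Mm = 4.466e+08 m.
(a) a = (rₚ + rₐ) / 2 = (2.364e+07 + 4.466e+08) / 2 ≈ 2.351e+08 m = 235.1 Mm.
(b) e = (rₐ − rₚ) / (rₐ + rₚ) = (4.466e+08 − 2.364e+07) / (4.466e+08 + 2.364e+07) ≈ 0.8995.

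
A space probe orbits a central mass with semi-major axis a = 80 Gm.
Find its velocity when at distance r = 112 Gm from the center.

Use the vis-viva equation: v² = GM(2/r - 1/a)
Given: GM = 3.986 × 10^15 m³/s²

Convert to SI: a = 80 Gm = 8e+10 m; r = 112 Gm = 1.12e+11 m.
Vis-viva: v = √(GM · (2/r − 1/a)).
2/r − 1/a = 2/1.12e+11 − 1/8e+10 = 5.35714e-12 m⁻¹.
v = √(3.986e+15 · 5.35714e-12) m/s ≈ 146.1 m/s = 146.1 m/s.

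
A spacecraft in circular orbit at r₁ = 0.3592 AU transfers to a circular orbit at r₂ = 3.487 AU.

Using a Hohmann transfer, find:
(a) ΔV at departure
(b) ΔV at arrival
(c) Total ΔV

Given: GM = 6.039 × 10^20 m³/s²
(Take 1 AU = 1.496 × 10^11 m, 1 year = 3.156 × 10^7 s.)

Convert to SI: r₁ = 0.3592 AU = 5.37363e+10 m; r₂ = 3.487 AU = 5.21655e+11 m.
Transfer semi-major axis: a_t = (r₁ + r₂)/2 = (5.37363e+10 + 5.21655e+11)/2 = 2.87696e+11 m.
Circular speeds: v₁ = √(GM/r₁) = 106010 m/s, v₂ = √(GM/r₂) = 34024.4 m/s.
Transfer speeds (vis-viva v² = GM(2/r − 1/a_t)): v₁ᵗ = 142749 m/s, v₂ᵗ = 14704.8 m/s.
(a) ΔV₁ = |v₁ᵗ − v₁| ≈ 3.674e+04 m/s = 7.751 AU/year.
(b) ΔV₂ = |v₂ − v₂ᵗ| ≈ 1.932e+04 m/s = 4.076 AU/year.
(c) ΔV_total = ΔV₁ + ΔV₂ ≈ 5.606e+04 m/s = 11.83 AU/year.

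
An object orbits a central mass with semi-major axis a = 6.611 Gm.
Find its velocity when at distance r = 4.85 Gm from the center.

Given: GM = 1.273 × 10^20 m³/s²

Convert to SI: a = 6.611 Gm = 6.611e+09 m; r = 4.85 Gm = 4.85e+09 m.
Vis-viva: v = √(GM · (2/r − 1/a)).
2/r − 1/a = 2/4.85e+09 − 1/6.611e+09 = 2.61108e-10 m⁻¹.
v = √(1.273e+20 · 2.61108e-10) m/s ≈ 1.823e+05 m/s = 182.3 km/s.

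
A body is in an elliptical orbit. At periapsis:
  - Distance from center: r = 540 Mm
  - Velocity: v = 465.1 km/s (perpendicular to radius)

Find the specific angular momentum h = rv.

Convert to SI: r = 540 Mm = 5.4e+08 m; v = 465.1 km/s = 465100 m/s.
With v perpendicular to r, h = r · v.
h = 5.4e+08 · 465100 m²/s ≈ 2.512e+14 m²/s.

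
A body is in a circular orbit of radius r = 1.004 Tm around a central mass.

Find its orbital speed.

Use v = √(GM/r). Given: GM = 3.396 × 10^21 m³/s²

Convert to SI: r = 1.004 Tm = 1.004e+12 m.
For a circular orbit, gravity supplies the centripetal force, so v = √(GM / r).
v = √(3.396e+21 / 1.004e+12) m/s ≈ 5.816e+04 m/s = 58.16 km/s.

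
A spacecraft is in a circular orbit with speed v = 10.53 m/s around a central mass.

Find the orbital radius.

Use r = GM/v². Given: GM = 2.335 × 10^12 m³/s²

For a circular orbit, v² = GM / r, so r = GM / v².
r = 2.335e+12 / (10.53)² m ≈ 2.106e+10 m = 2.106 × 10^10 m.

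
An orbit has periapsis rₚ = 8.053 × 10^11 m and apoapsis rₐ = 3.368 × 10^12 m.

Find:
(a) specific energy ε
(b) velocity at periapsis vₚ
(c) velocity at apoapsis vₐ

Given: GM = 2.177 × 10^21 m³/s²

(a) With a = (rₚ + rₐ)/2 = 2.08665e+12 m, ε = −GM/(2a) = −2.177e+21/(2 · 2.08665e+12) J/kg ≈ -5.216e+08 J/kg
(b) With a = (rₚ + rₐ)/2 = 2.08665e+12 m, vₚ = √(GM (2/rₚ − 1/a)) = √(2.177e+21 · (2/8.053e+11 − 1/2.08665e+12)) m/s ≈ 6.606e+04 m/s
(c) With a = (rₚ + rₐ)/2 = 2.08665e+12 m, vₐ = √(GM (2/rₐ − 1/a)) = √(2.177e+21 · (2/3.368e+12 − 1/2.08665e+12)) m/s ≈ 1.579e+04 m/s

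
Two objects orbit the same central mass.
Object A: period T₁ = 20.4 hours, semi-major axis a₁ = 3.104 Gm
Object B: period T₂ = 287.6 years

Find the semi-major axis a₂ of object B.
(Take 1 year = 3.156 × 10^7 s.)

Convert to SI: T₁ = 20.4 hours = 73440 s; a₁ = 3.104 Gm = 3.104e+09 m; T₂ = 287.6 years = 9.07666e+09 s.
Kepler's third law: (T₁/T₂)² = (a₁/a₂)³ ⇒ a₂ = a₁ · (T₂/T₁)^(2/3).
T₂/T₁ = 9.07666e+09 / 73440 = 123593.
a₂ = 3.104e+09 · (123593)^(2/3) m ≈ 7.702e+12 m = 7.702 Tm.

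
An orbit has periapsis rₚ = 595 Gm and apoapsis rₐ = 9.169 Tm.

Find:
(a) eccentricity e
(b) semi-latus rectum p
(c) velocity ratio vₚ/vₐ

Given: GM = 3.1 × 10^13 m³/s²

Convert to SI: rₚ = 595 Gm = 5.95e+11 m; rₐ = 9.169 Tm = 9.169e+12 m.
(a) e = (rₐ − rₚ)/(rₐ + rₚ) = (9.169e+12 − 5.95e+11)/(9.169e+12 + 5.95e+11) ≈ 0.8781
(b) From a = (rₚ + rₐ)/2 = 4.882e+12 m and e = (rₐ − rₚ)/(rₐ + rₚ) = 0.878124, p = a(1 − e²) = 4.882e+12 · (1 − (0.878124)²) ≈ 1.117e+12 m
(c) Conservation of angular momentum (rₚvₚ = rₐvₐ) gives vₚ/vₐ = rₐ/rₚ = 9.169e+12/5.95e+11 ≈ 15.41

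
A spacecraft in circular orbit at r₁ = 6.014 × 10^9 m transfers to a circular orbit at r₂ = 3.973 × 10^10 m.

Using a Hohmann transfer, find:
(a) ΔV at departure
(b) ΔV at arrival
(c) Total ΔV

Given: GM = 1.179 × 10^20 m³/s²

Transfer semi-major axis: a_t = (r₁ + r₂)/2 = (6.014e+09 + 3.973e+10)/2 = 2.2872e+10 m.
Circular speeds: v₁ = √(GM/r₁) = 140015 m/s, v₂ = √(GM/r₂) = 54475 m/s.
Transfer speeds (vis-viva v² = GM(2/r − 1/a_t)): v₁ᵗ = 184537 m/s, v₂ᵗ = 27933.6 m/s.
(a) ΔV₁ = |v₁ᵗ − v₁| ≈ 4.452e+04 m/s = 44.52 km/s.
(b) ΔV₂ = |v₂ − v₂ᵗ| ≈ 2.654e+04 m/s = 26.54 km/s.
(c) ΔV_total = ΔV₁ + ΔV₂ ≈ 7.106e+04 m/s = 71.06 km/s.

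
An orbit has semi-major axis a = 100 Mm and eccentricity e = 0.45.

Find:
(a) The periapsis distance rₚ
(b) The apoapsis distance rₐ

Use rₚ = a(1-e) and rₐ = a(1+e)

Convert to SI: a = 100 Mm = 1e+08 m.
(a) rₚ = a(1 − e) = 1e+08 · (1 − 0.45) = 1e+08 · 0.55 ≈ 5.5e+07 m = 55 Mm.
(b) rₐ = a(1 + e) = 1e+08 · (1 + 0.45) = 1e+08 · 1.45 ≈ 1.45e+08 m = 145 Mm.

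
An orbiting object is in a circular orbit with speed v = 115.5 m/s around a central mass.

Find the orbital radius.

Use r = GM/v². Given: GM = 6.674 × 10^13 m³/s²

For a circular orbit, v² = GM / r, so r = GM / v².
r = 6.674e+13 / (115.5)² m ≈ 5.003e+09 m = 5.003 Gm.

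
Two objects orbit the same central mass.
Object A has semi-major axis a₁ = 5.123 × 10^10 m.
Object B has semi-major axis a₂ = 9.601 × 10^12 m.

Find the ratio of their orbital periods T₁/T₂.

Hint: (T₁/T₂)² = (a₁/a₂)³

From Kepler's third law, (T₁/T₂)² = (a₁/a₂)³, so T₁/T₂ = (a₁/a₂)^(3/2).
a₁/a₂ = 5.123e+10 / 9.601e+12 = 0.0053359.
T₁/T₂ = (0.0053359)^(3/2) ≈ 0.0003898.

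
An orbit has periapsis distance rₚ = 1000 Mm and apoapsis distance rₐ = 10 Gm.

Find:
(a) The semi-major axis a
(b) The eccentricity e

Convert to SI: rₚ = 1000 Mm = 1e+09 m; rₐ = 10 Gm = 1e+10 m.
(a) a = (rₚ + rₐ) / 2 = (1e+09 + 1e+10) / 2 ≈ 5.5e+09 m = 5.5 Gm.
(b) e = (rₐ − rₚ) / (rₐ + rₚ) = (1e+10 − 1e+09) / (1e+10 + 1e+09) ≈ 0.8182.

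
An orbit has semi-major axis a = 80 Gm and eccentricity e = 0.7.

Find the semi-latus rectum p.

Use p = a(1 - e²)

Convert to SI: a = 80 Gm = 8e+10 m.
p = a (1 − e²).
p = 8e+10 · (1 − (0.7)²) = 8e+10 · 0.51 ≈ 4.08e+10 m = 40.8 Gm.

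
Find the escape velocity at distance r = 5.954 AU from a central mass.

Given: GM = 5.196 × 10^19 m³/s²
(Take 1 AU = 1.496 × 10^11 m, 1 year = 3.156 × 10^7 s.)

Convert to SI: r = 5.954 AU = 8.90718e+11 m.
Escape velocity comes from setting total energy to zero: ½v² − GM/r = 0 ⇒ v_esc = √(2GM / r).
v_esc = √(2 · 5.196e+19 / 8.90718e+11) m/s ≈ 1.08e+04 m/s = 2.279 AU/year.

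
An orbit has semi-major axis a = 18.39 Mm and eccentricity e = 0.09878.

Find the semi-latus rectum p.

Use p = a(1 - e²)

Convert to SI: a = 18.39 Mm = 1.839e+07 m.
p = a (1 − e²).
p = 1.839e+07 · (1 − (0.09878)²) = 1.839e+07 · 0.990243 ≈ 1.821e+07 m = 18.21 Mm.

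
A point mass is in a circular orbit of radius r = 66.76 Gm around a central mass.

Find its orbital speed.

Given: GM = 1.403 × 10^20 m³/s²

Convert to SI: r = 66.76 Gm = 6.676e+10 m.
For a circular orbit, gravity supplies the centripetal force, so v = √(GM / r).
v = √(1.403e+20 / 6.676e+10) m/s ≈ 4.584e+04 m/s = 45.84 km/s.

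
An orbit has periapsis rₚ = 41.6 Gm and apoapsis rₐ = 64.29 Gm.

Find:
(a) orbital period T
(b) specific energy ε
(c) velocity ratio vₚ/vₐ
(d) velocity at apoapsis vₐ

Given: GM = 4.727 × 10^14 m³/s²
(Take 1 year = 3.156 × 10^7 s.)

Convert to SI: rₚ = 41.6 Gm = 4.16e+10 m; rₐ = 64.29 Gm = 6.429e+10 m.
(a) With a = (rₚ + rₐ)/2 = 5.2945e+10 m, T = 2π √(a³/GM) = 2π √((5.2945e+10)³/4.727e+14) s ≈ 3.521e+09 s
(b) With a = (rₚ + rₐ)/2 = 5.2945e+10 m, ε = −GM/(2a) = −4.727e+14/(2 · 5.2945e+10) J/kg ≈ -4464 J/kg
(c) Conservation of angular momentum (rₚvₚ = rₐvₐ) gives vₚ/vₐ = rₐ/rₚ = 6.429e+10/4.16e+10 ≈ 1.545
(d) With a = (rₚ + rₐ)/2 = 5.2945e+10 m, vₐ = √(GM (2/rₐ − 1/a)) = √(4.727e+14 · (2/6.429e+10 − 1/5.2945e+10)) m/s ≈ 76.01 m/s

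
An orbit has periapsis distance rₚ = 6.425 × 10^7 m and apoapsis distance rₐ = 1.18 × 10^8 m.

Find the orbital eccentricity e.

e = (rₐ − rₚ) / (rₐ + rₚ).
e = (1.18e+08 − 6.425e+07) / (1.18e+08 + 6.425e+07) = 5.375e+07 / 1.8225e+08 ≈ 0.2949.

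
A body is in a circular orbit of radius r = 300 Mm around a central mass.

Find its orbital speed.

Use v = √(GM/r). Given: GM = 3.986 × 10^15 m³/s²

Convert to SI: r = 300 Mm = 3e+08 m.
For a circular orbit, gravity supplies the centripetal force, so v = √(GM / r).
v = √(3.986e+15 / 3e+08) m/s ≈ 3645 m/s = 3.645 km/s.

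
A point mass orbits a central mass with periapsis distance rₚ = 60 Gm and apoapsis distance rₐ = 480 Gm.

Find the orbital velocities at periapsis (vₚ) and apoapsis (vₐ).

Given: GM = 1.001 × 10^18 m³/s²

Convert to SI: rₚ = 60 Gm = 6e+10 m; rₐ = 480 Gm = 4.8e+11 m.
Use the vis-viva equation v² = GM(2/r − 1/a) with a = (rₚ + rₐ)/2 = (6e+10 + 4.8e+11)/2 = 2.7e+11 m.
vₚ = √(GM · (2/rₚ − 1/a)) = √(1.001e+18 · (2/6e+10 − 1/2.7e+11)) m/s ≈ 5446 m/s = 5.446 km/s.
vₐ = √(GM · (2/rₐ − 1/a)) = √(1.001e+18 · (2/4.8e+11 − 1/2.7e+11)) m/s ≈ 680.8 m/s = 680.8 m/s.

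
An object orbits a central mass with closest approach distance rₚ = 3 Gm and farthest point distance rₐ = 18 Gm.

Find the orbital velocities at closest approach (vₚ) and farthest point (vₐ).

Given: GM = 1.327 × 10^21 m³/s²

Convert to SI: rₚ = 3 Gm = 3e+09 m; rₐ = 18 Gm = 1.8e+10 m.
Use the vis-viva equation v² = GM(2/r − 1/a) with a = (rₚ + rₐ)/2 = (3e+09 + 1.8e+10)/2 = 1.05e+10 m.
vₚ = √(GM · (2/rₚ − 1/a)) = √(1.327e+21 · (2/3e+09 − 1/1.05e+10)) m/s ≈ 8.708e+05 m/s = 870.8 km/s.
vₐ = √(GM · (2/rₐ − 1/a)) = √(1.327e+21 · (2/1.8e+10 − 1/1.05e+10)) m/s ≈ 1.451e+05 m/s = 145.1 km/s.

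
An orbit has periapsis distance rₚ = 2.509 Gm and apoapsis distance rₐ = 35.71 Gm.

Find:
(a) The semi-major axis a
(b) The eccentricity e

Convert to SI: rₚ = 2.509 Gm = 2.509e+09 m; rₐ = 35.71 Gm = 3.571e+10 m.
(a) a = (rₚ + rₐ) / 2 = (2.509e+09 + 3.571e+10) / 2 ≈ 1.911e+10 m = 19.11 Gm.
(b) e = (rₐ − rₚ) / (rₐ + rₚ) = (3.571e+10 − 2.509e+09) / (3.571e+10 + 2.509e+09) ≈ 0.8687.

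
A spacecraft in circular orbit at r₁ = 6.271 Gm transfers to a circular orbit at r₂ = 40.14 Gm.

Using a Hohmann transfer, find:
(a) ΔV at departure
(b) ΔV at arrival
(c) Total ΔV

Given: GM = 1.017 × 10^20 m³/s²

Convert to SI: r₁ = 6.271 Gm = 6.271e+09 m; r₂ = 40.14 Gm = 4.014e+10 m.
Transfer semi-major axis: a_t = (r₁ + r₂)/2 = (6.271e+09 + 4.014e+10)/2 = 2.32055e+10 m.
Circular speeds: v₁ = √(GM/r₁) = 127348 m/s, v₂ = √(GM/r₂) = 50335.2 m/s.
Transfer speeds (vis-viva v² = GM(2/r − 1/a_t)): v₁ᵗ = 167489 m/s, v₂ᵗ = 26166.4 m/s.
(a) ΔV₁ = |v₁ᵗ − v₁| ≈ 4.014e+04 m/s = 40.14 km/s.
(b) ΔV₂ = |v₂ − v₂ᵗ| ≈ 2.417e+04 m/s = 24.17 km/s.
(c) ΔV_total = ΔV₁ + ΔV₂ ≈ 6.431e+04 m/s = 64.31 km/s.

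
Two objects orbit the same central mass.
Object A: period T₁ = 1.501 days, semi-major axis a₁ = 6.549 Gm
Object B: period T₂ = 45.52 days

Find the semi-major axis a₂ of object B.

Convert to SI: T₁ = 1.501 days = 129686 s; a₁ = 6.549 Gm = 6.549e+09 m; T₂ = 45.52 days = 3.93293e+06 s.
Kepler's third law: (T₁/T₂)² = (a₁/a₂)³ ⇒ a₂ = a₁ · (T₂/T₁)^(2/3).
T₂/T₁ = 3.93293e+06 / 129686 = 30.3264.
a₂ = 6.549e+09 · (30.3264)^(2/3) m ≈ 6.369e+10 m = 63.69 Gm.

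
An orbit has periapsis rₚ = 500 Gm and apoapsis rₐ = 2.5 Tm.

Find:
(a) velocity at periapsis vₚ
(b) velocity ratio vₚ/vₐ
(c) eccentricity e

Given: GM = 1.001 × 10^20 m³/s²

Convert to SI: rₚ = 500 Gm = 5e+11 m; rₐ = 2.5 Tm = 2.5e+12 m.
(a) With a = (rₚ + rₐ)/2 = 1.5e+12 m, vₚ = √(GM (2/rₚ − 1/a)) = √(1.001e+20 · (2/5e+11 − 1/1.5e+12)) m/s ≈ 1.827e+04 m/s
(b) Conservation of angular momentum (rₚvₚ = rₐvₐ) gives vₚ/vₐ = rₐ/rₚ = 2.5e+12/5e+11 ≈ 5
(c) e = (rₐ − rₚ)/(rₐ + rₚ) = (2.5e+12 − 5e+11)/(2.5e+12 + 5e+11) ≈ 0.6667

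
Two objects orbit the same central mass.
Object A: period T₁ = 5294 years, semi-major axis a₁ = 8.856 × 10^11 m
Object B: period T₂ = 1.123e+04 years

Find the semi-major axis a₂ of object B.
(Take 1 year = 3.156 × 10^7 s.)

Convert to SI: T₁ = 5294 years = 1.67079e+11 s; T₂ = 1.123e+04 years = 3.54419e+11 s.
Kepler's third law: (T₁/T₂)² = (a₁/a₂)³ ⇒ a₂ = a₁ · (T₂/T₁)^(2/3).
T₂/T₁ = 3.54419e+11 / 1.67079e+11 = 2.12127.
a₂ = 8.856e+11 · (2.12127)^(2/3) m ≈ 1.462e+12 m = 1.462 × 10^12 m.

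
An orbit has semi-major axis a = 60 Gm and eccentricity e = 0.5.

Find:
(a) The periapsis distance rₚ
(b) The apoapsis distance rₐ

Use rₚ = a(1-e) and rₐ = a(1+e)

Convert to SI: a = 60 Gm = 6e+10 m.
(a) rₚ = a(1 − e) = 6e+10 · (1 − 0.5) = 6e+10 · 0.5 ≈ 3e+10 m = 30 Gm.
(b) rₐ = a(1 + e) = 6e+10 · (1 + 0.5) = 6e+10 · 1.5 ≈ 9e+10 m = 90 Gm.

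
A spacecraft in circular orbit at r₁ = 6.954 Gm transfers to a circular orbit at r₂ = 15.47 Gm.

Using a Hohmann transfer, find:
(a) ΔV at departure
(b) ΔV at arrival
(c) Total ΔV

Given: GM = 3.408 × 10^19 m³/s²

Convert to SI: r₁ = 6.954 Gm = 6.954e+09 m; r₂ = 15.47 Gm = 1.547e+10 m.
Transfer semi-major axis: a_t = (r₁ + r₂)/2 = (6.954e+09 + 1.547e+10)/2 = 1.1212e+10 m.
Circular speeds: v₁ = √(GM/r₁) = 70005.5 m/s, v₂ = √(GM/r₂) = 46935.8 m/s.
Transfer speeds (vis-viva v² = GM(2/r − 1/a_t)): v₁ᵗ = 82231.1 m/s, v₂ᵗ = 36964.1 m/s.
(a) ΔV₁ = |v₁ᵗ − v₁| ≈ 1.223e+04 m/s = 12.23 km/s.
(b) ΔV₂ = |v₂ − v₂ᵗ| ≈ 9972 m/s = 9.972 km/s.
(c) ΔV_total = ΔV₁ + ΔV₂ ≈ 2.22e+04 m/s = 22.2 km/s.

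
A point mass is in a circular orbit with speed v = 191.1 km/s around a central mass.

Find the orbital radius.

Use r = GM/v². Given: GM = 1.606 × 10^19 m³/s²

Convert to SI: v = 191.1 km/s = 191100 m/s.
For a circular orbit, v² = GM / r, so r = GM / v².
r = 1.606e+19 / (191100)² m ≈ 4.398e+08 m = 4.398 × 10^8 m.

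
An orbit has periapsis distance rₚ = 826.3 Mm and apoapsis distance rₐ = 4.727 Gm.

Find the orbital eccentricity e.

Convert to SI: rₚ = 826.3 Mm = 8.263e+08 m; rₐ = 4.727 Gm = 4.727e+09 m.
e = (rₐ − rₚ) / (rₐ + rₚ).
e = (4.727e+09 − 8.263e+08) / (4.727e+09 + 8.263e+08) = 3.9007e+09 / 5.5533e+09 ≈ 0.7024.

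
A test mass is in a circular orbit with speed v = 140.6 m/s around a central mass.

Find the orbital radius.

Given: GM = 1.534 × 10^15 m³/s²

For a circular orbit, v² = GM / r, so r = GM / v².
r = 1.534e+15 / (140.6)² m ≈ 7.76e+10 m = 7.76 × 10^10 m.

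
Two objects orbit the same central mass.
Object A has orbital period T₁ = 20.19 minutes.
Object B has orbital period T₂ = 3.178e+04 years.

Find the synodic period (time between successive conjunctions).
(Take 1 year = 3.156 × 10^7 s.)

Convert to SI: T₁ = 20.19 minutes = 1211.4 s; T₂ = 3.178e+04 years = 1.00298e+12 s.
T_syn = |T₁ · T₂ / (T₁ − T₂)|.
T_syn = |1211.4 · 1.00298e+12 / (1211.4 − 1.00298e+12)| s ≈ 1211 s = 20.19 minutes.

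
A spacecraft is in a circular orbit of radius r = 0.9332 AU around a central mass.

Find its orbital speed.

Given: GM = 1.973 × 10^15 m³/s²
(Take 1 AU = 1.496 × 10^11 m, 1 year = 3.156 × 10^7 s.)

Convert to SI: r = 0.9332 AU = 1.39607e+11 m.
For a circular orbit, gravity supplies the centripetal force, so v = √(GM / r).
v = √(1.973e+15 / 1.39607e+11) m/s ≈ 118.9 m/s = 0.02508 AU/year.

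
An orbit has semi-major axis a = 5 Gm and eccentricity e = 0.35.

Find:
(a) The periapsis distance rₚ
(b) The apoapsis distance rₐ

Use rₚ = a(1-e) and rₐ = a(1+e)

Convert to SI: a = 5 Gm = 5e+09 m.
(a) rₚ = a(1 − e) = 5e+09 · (1 − 0.35) = 5e+09 · 0.65 ≈ 3.25e+09 m = 3.25 Gm.
(b) rₐ = a(1 + e) = 5e+09 · (1 + 0.35) = 5e+09 · 1.35 ≈ 6.75e+09 m = 6.75 Gm.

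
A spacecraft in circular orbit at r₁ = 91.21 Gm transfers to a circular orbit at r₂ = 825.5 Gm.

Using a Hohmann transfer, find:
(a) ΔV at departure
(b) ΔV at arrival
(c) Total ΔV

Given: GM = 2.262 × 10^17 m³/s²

Convert to SI: r₁ = 91.21 Gm = 9.121e+10 m; r₂ = 825.5 Gm = 8.255e+11 m.
Transfer semi-major axis: a_t = (r₁ + r₂)/2 = (9.121e+10 + 8.255e+11)/2 = 4.58355e+11 m.
Circular speeds: v₁ = √(GM/r₁) = 1574.8 m/s, v₂ = √(GM/r₂) = 523.465 m/s.
Transfer speeds (vis-viva v² = GM(2/r − 1/a_t)): v₁ᵗ = 2113.4 m/s, v₂ᵗ = 233.511 m/s.
(a) ΔV₁ = |v₁ᵗ − v₁| ≈ 538.6 m/s = 538.6 m/s.
(b) ΔV₂ = |v₂ − v₂ᵗ| ≈ 290 m/s = 290 m/s.
(c) ΔV_total = ΔV₁ + ΔV₂ ≈ 828.6 m/s = 828.6 m/s.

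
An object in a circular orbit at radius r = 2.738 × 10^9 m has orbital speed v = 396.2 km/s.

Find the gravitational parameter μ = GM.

Convert to SI: v = 396.2 km/s = 396200 m/s.
For a circular orbit v² = GM/r, so GM = v² · r.
GM = (396200)² · 2.738e+09 m³/s² ≈ 4.298e+20 m³/s² = 4.298 × 10^20 m³/s².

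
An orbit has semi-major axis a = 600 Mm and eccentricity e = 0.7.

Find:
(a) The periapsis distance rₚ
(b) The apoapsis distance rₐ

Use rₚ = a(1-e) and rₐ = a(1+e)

Convert to SI: a = 600 Mm = 6e+08 m.
(a) rₚ = a(1 − e) = 6e+08 · (1 − 0.7) = 6e+08 · 0.3 ≈ 1.8e+08 m = 180 Mm.
(b) rₐ = a(1 + e) = 6e+08 · (1 + 0.7) = 6e+08 · 1.7 ≈ 1.02e+09 m = 1.02 Gm.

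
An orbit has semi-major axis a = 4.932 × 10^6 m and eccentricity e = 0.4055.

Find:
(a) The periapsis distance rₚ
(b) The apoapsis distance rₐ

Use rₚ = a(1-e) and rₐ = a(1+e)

(a) rₚ = a(1 − e) = 4.932e+06 · (1 − 0.4055) = 4.932e+06 · 0.5945 ≈ 2.932e+06 m = 2.932 × 10^6 m.
(b) rₐ = a(1 + e) = 4.932e+06 · (1 + 0.4055) = 4.932e+06 · 1.4055 ≈ 6.932e+06 m = 6.932 × 10^6 m.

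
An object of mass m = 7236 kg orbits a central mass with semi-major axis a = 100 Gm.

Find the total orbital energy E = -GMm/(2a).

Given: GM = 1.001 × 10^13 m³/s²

Convert to SI: a = 100 Gm = 1e+11 m.
E = −GMm / (2a).
E = −1.001e+13 · 7236 / (2 · 1e+11) J ≈ -3.622e+05 J = -362.2 kJ.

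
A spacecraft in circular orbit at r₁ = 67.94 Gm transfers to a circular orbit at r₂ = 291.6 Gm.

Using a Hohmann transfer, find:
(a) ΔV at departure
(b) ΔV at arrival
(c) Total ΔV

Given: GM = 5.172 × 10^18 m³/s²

Convert to SI: r₁ = 67.94 Gm = 6.794e+10 m; r₂ = 291.6 Gm = 2.916e+11 m.
Transfer semi-major axis: a_t = (r₁ + r₂)/2 = (6.794e+10 + 2.916e+11)/2 = 1.7977e+11 m.
Circular speeds: v₁ = √(GM/r₁) = 8725.02 m/s, v₂ = √(GM/r₂) = 4211.49 m/s.
Transfer speeds (vis-viva v² = GM(2/r − 1/a_t)): v₁ᵗ = 11112.2 m/s, v₂ᵗ = 2589.05 m/s.
(a) ΔV₁ = |v₁ᵗ − v₁| ≈ 2387 m/s = 2.387 km/s.
(b) ΔV₂ = |v₂ − v₂ᵗ| ≈ 1622 m/s = 1.622 km/s.
(c) ΔV_total = ΔV₁ + ΔV₂ ≈ 4010 m/s = 4.01 km/s.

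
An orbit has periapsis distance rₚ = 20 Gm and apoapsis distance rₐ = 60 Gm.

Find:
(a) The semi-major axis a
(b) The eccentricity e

Convert to SI: rₚ = 20 Gm = 2e+10 m; rₐ = 60 Gm = 6e+10 m.
(a) a = (rₚ + rₐ) / 2 = (2e+10 + 6e+10) / 2 ≈ 4e+10 m = 40 Gm.
(b) e = (rₐ − rₚ) / (rₐ + rₚ) = (6e+10 − 2e+10) / (6e+10 + 2e+10) ≈ 0.5.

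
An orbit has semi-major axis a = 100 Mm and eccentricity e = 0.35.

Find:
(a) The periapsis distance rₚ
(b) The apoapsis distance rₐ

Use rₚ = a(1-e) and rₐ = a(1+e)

Convert to SI: a = 100 Mm = 1e+08 m.
(a) rₚ = a(1 − e) = 1e+08 · (1 − 0.35) = 1e+08 · 0.65 ≈ 6.5e+07 m = 65 Mm.
(b) rₐ = a(1 + e) = 1e+08 · (1 + 0.35) = 1e+08 · 1.35 ≈ 1.35e+08 m = 135 Mm.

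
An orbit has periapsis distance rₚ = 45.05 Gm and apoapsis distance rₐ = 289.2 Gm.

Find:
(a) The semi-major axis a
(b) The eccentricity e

Convert to SI: rₚ = 45.05 Gm = 4.505e+10 m; rₐ = 289.2 Gm = 2.892e+11 m.
(a) a = (rₚ + rₐ) / 2 = (4.505e+10 + 2.892e+11) / 2 ≈ 1.671e+11 m = 167.1 Gm.
(b) e = (rₐ − rₚ) / (rₐ + rₚ) = (2.892e+11 − 4.505e+10) / (2.892e+11 + 4.505e+10) ≈ 0.7304.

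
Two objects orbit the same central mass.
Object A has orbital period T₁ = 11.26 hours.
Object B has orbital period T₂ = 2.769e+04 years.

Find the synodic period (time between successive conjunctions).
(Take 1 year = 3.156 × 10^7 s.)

Convert to SI: T₁ = 11.26 hours = 40536 s; T₂ = 2.769e+04 years = 8.73896e+11 s.
T_syn = |T₁ · T₂ / (T₁ − T₂)|.
T_syn = |40536 · 8.73896e+11 / (40536 − 8.73896e+11)| s ≈ 4.054e+04 s = 11.26 hours.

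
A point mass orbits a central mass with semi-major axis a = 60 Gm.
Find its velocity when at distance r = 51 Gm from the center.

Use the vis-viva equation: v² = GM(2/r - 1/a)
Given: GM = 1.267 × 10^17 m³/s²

Convert to SI: a = 60 Gm = 6e+10 m; r = 51 Gm = 5.1e+10 m.
Vis-viva: v = √(GM · (2/r − 1/a)).
2/r − 1/a = 2/5.1e+10 − 1/6e+10 = 2.2549e-11 m⁻¹.
v = √(1.267e+17 · 2.2549e-11) m/s ≈ 1690 m/s = 1.69 km/s.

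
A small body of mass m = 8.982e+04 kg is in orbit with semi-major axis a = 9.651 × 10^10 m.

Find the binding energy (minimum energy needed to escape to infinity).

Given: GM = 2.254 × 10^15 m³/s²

Total orbital energy is E = −GMm/(2a); binding energy is E_bind = −E = GMm/(2a).
E_bind = 2.254e+15 · 8.982e+04 / (2 · 9.651e+10) J ≈ 1.049e+09 J = 1.049 GJ.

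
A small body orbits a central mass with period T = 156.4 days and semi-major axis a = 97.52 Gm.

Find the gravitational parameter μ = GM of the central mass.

Convert to SI: T = 156.4 days = 1.3513e+07 s; a = 97.52 Gm = 9.752e+10 m.
GM = 4π² · a³ / T².
GM = 4π² · (9.752e+10)³ / (1.3513e+07)² m³/s² ≈ 2.005e+20 m³/s² = 2.005 × 10^20 m³/s².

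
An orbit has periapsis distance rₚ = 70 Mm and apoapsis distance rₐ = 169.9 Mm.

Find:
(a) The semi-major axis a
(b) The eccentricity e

Convert to SI: rₚ = 70 Mm = 7e+07 m; rₐ = 169.9 Mm = 1.699e+08 m.
(a) a = (rₚ + rₐ) / 2 = (7e+07 + 1.699e+08) / 2 ≈ 1.2e+08 m = 120 Mm.
(b) e = (rₐ − rₚ) / (rₐ + rₚ) = (1.699e+08 − 7e+07) / (1.699e+08 + 7e+07) ≈ 0.4164.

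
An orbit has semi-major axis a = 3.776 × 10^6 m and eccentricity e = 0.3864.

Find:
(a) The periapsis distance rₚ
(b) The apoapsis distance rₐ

(a) rₚ = a(1 − e) = 3.776e+06 · (1 − 0.3864) = 3.776e+06 · 0.6136 ≈ 2.317e+06 m = 2.317 × 10^6 m.
(b) rₐ = a(1 + e) = 3.776e+06 · (1 + 0.3864) = 3.776e+06 · 1.3864 ≈ 5.235e+06 m = 5.235 × 10^6 m.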